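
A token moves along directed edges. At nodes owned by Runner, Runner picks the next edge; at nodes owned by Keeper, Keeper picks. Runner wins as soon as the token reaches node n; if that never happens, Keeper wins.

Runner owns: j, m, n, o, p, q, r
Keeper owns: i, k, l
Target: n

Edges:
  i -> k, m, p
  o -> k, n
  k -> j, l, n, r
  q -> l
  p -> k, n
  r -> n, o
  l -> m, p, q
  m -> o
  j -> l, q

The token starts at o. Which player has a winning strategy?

Runner

A0 = {n}
A1: add {o, p, r} — o (Runner) has o→n; p (Runner) has p→n; r (Runner) has r→n.
o ∈ A1, so Runner can force the target.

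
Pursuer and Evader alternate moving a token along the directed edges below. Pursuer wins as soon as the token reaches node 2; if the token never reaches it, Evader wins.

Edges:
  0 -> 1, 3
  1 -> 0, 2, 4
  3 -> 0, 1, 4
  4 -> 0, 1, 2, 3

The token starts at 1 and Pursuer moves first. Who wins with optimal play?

Pursuer

Track states (vertex, player-to-move).
A0 = {(2,Pursuer), (2,Evader)}
A1: add {(1,Pursuer), (4,Pursuer)}.
(1,Pursuer) ∈ A1 ⇒ Pursuer forces the target.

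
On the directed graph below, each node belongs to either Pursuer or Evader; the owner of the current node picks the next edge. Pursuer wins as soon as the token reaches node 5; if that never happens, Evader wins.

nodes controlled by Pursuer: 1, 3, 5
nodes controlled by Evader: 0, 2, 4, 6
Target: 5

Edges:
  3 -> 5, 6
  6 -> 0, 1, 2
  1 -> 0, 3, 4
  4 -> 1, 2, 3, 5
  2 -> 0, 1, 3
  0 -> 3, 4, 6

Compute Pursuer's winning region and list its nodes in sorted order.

1, 3, 5

A0 = {5}
A1: add {3} — 3 (Pursuer) has 3→5.
A2: add {1} — 1 (Pursuer) has 1→3.
A3 = A2; e.g. 0 (Evader) can still go to 4. Fixed point.
Pursuer's winning region = {1, 3, 5}.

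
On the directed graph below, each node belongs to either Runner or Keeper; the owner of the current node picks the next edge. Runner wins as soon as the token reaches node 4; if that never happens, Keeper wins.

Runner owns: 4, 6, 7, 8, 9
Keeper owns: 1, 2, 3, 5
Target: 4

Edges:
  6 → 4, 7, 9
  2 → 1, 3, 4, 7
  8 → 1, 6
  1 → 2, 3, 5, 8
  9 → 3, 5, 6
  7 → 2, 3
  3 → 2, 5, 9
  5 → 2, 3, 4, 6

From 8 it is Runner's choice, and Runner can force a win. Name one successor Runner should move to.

6

A0 = {4}
A1: add {6} — 6 (Runner) has 6→4.
A2: add {8, 9} — 8 (Runner) has 8→6; 9 (Runner) has 9→6.
A3 = A2; e.g. 1 (Keeper) can still go to 2. Fixed point.
From 8, successor 6 is in the attractor (rank 1); the other successor 1 is not.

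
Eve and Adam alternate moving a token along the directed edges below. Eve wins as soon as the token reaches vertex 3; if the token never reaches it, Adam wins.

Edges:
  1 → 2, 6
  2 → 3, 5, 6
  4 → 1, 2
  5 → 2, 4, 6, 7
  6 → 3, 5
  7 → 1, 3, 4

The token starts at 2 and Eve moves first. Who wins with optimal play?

Eve

Track states (vertex, player-to-move).
A0 = {(3,Eve), (3,Adam)}
A1: add {(2,Eve), (6,Eve), (7,Eve)}.
(2,Eve) ∈ A1 ⇒ Eve forces the target.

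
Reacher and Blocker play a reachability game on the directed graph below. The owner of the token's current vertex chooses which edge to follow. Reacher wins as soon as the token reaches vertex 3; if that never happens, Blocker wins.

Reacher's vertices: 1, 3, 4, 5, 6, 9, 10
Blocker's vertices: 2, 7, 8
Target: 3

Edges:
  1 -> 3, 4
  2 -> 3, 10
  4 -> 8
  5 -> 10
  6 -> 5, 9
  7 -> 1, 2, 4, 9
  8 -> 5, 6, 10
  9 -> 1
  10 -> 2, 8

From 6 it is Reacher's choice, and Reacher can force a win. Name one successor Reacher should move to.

A0 = {3}
A1: add {1} — 1 (Reacher) has 1→3.
A2: add {9} — 9 (Reacher) has 9→1.
A3: add {6} — 6 (Reacher) has 6→9.
A4 = A3; e.g. 2 (Blocker) can still go to 10. Fixed point.
From 6, successor 9 is in the attractor (rank 2); the other successor 5 is not.

9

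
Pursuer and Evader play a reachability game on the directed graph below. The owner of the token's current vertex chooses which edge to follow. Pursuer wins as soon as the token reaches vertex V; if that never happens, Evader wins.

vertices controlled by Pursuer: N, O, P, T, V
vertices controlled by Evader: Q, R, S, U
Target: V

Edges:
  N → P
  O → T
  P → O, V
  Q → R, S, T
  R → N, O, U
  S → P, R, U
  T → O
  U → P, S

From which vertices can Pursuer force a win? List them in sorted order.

A0 = {V}
A1: add {P} — P (Pursuer) has P→V.
A2: add {N} — N (Pursuer) has N→P.
A3 = A2; e.g. O (Pursuer) has no edge into A2. Fixed point.
Pursuer's winning region = {N, P, V}.

N, P, V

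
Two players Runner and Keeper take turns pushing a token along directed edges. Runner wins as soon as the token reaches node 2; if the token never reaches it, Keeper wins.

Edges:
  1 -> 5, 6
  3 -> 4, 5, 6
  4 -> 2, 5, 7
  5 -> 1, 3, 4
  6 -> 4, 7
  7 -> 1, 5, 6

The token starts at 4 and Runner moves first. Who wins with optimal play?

Track states (vertex, player-to-move).
A0 = {(2,Runner), (2,Keeper)}
A1: add {(4,Runner)}.
(4,Runner) ∈ A1 ⇒ Runner forces the target.

Runner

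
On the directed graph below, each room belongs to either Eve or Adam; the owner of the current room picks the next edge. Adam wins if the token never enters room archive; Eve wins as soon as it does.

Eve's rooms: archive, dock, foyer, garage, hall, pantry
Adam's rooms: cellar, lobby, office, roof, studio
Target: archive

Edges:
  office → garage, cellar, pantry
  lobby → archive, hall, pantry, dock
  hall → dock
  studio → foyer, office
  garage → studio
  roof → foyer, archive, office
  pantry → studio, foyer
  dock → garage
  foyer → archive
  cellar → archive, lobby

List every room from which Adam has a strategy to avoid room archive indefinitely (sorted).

A0 = {archive}
A1: add {foyer} — foyer (Eve) has foyer→archive.
A2: add {pantry} — pantry (Eve) has pantry→foyer.
A3 = A2; e.g. garage (Eve) has no edge into A2. Fixed point.
Eve's attractor = {archive, foyer, pantry}; Adam avoids the target exactly from the complement.

cellar, dock, garage, hall, lobby, office, roof, studio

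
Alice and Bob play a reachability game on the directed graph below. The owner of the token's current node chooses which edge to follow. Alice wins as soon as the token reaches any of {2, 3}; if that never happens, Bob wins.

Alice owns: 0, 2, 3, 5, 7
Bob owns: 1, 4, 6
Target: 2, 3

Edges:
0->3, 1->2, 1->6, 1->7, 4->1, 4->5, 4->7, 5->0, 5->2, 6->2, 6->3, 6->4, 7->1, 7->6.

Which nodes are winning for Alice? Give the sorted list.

0, 2, 3, 5

A0 = {2, 3}
A1: add {0, 5} — 0 (Alice) has 0→3; 5 (Alice) has 5→2.
A2 = A1; e.g. 1 (Bob) can still go to 6. Fixed point.
Alice's winning region = {0, 2, 3, 5}.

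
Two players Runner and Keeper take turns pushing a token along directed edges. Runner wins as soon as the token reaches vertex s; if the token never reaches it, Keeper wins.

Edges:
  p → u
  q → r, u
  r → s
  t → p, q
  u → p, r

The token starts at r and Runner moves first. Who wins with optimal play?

Track states (vertex, player-to-move).
A0 = {(s,Runner), (s,Keeper)}
A1: add {(r,Runner), (r,Keeper)}.
(r,Runner) ∈ A1 ⇒ Runner forces the target.

Runner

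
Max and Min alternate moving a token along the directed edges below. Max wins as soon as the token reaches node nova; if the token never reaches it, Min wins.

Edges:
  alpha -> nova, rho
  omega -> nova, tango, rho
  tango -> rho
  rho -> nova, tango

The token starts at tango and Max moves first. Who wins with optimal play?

Track states (vertex, player-to-move).
A0 = {(nova,Max), (nova,Min)}
A1: add {(alpha,Max), (omega,Max), (rho,Max)}.
A2: add {(alpha,Min), (tango,Min)}.
A3 = A2; e.g. (omega,Min) stays out. (tango,Max) never enters ⇒ Min avoids the target.

Min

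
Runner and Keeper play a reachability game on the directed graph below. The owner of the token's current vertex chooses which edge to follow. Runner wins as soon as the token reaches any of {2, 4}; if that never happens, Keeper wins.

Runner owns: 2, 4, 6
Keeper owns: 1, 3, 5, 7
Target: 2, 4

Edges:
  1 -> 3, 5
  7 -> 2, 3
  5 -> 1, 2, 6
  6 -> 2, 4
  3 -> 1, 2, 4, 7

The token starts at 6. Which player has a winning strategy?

A0 = {2, 4}
A1: add {6} — 6 (Runner) has 6→2.
A2 = A1; e.g. 1 (Keeper) can still go to 3. Fixed point.
6 ∈ A1, so Runner can force the target.

Runner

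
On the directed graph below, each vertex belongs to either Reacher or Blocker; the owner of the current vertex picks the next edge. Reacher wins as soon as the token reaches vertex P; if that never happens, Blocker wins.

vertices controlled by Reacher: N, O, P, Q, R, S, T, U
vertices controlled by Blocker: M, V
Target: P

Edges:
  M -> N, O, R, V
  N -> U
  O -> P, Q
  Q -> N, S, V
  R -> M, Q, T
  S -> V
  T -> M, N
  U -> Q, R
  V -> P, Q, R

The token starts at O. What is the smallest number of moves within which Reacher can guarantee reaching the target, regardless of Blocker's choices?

A0 = {P}
A1: add {O} — O (Reacher) has O→P.
A2 = A1; e.g. M (Blocker) can still go to N. Fixed point.
O enters the attractor at level 1, so Reacher can force the target in 1 move from there.

1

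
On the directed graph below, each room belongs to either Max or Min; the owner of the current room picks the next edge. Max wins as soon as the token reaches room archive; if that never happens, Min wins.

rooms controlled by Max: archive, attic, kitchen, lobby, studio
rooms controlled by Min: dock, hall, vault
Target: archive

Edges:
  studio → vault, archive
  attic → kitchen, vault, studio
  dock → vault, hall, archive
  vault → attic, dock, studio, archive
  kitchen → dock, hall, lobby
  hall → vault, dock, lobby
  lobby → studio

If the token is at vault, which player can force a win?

Min

A0 = {archive}
A1: add {studio} — studio (Max) has studio→archive.
A2: add {attic, lobby} — attic (Max) has attic→studio; lobby (Max) has lobby→studio.
A3: add {kitchen} — kitchen (Max) has kitchen→lobby.
A4 = A3; e.g. vault (Min) can still go to dock. Fixed point.
vault never enters the attractor, so Min can avoid the target forever.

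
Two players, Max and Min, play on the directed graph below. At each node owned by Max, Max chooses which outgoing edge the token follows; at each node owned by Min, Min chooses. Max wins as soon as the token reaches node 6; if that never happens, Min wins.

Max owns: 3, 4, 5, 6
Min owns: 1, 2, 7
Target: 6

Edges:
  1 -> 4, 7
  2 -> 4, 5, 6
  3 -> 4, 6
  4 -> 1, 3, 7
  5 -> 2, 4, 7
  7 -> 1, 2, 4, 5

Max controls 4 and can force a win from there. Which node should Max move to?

3

A0 = {6}
A1: add {3} — 3 (Max) has 3→6.
A2: add {4} — 4 (Max) has 4→3.
A3: add {5} — 5 (Max) has 5→4.
A4: add {2} — 2 (Min): all of {4, 5, 6} already in.
A5 = A4; e.g. 1 (Min) can still go to 7. Fixed point.
From 4, successor 3 is in the attractor (rank 1); the other successors 1, 7 are not.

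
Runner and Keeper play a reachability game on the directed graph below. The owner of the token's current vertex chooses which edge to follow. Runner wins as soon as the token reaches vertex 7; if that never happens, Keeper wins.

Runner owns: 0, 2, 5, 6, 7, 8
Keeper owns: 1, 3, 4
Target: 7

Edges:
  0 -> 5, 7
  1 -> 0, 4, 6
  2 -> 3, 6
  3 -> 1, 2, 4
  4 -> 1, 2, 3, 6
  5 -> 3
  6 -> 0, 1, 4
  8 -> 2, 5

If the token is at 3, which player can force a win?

Keeper

A0 = {7}
A1: add {0} — 0 (Runner) has 0→7.
A2: add {6} — 6 (Runner) has 6→0.
A3: add {2} — 2 (Runner) has 2→6.
A4: add {8} — 8 (Runner) has 8→2.
A5 = A4; e.g. 1 (Keeper) can still go to 4. Fixed point.
3 never enters the attractor, so Keeper can avoid the target forever.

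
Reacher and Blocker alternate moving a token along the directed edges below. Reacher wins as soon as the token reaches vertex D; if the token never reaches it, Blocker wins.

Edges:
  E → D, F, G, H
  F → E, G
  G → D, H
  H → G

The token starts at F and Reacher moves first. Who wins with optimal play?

Blocker

Track states (vertex, player-to-move).
A0 = {(D,Reacher), (D,Blocker)}
A1: add {(E,Reacher), (G,Reacher)}.
A2: add {(F,Blocker), (H,Blocker)}.
A3 = A2; e.g. (E,Blocker) stays out. (F,Reacher) never enters ⇒ Blocker avoids the target.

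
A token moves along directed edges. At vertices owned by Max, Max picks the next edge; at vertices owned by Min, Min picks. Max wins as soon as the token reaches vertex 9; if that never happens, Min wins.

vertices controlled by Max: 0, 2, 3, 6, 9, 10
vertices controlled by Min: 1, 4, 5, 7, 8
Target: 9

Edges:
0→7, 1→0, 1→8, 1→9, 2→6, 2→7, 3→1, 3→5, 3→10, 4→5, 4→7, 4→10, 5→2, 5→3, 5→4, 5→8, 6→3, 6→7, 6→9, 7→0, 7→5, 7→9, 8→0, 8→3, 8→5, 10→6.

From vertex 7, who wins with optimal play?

Min

A0 = {9}
A1: add {6} — 6 (Max) has 6→9.
A2: add {2, 10} — 2 (Max) has 2→6; 10 (Max) has 10→6.
A3: add {3} — 3 (Max) has 3→10.
A4 = A3; e.g. 0 (Max) has no edge into A3. Fixed point.
7 never enters the attractor, so Min can avoid the target forever.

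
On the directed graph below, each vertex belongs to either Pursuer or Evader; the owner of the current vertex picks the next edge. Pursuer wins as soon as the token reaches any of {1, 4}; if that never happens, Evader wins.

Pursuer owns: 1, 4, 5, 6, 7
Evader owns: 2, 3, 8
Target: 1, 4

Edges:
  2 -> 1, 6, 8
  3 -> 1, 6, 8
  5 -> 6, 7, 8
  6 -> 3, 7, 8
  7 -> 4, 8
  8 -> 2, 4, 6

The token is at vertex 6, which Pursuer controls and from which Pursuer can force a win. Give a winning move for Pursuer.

A0 = {1, 4}
A1: add {7} — 7 (Pursuer) has 7→4.
A2: add {5, 6} — 5 (Pursuer) has 5→7; 6 (Pursuer) has 6→7.
A3 = A2; e.g. 2 (Evader) can still go to 8. Fixed point.
From 6, successor 7 is in the attractor (rank 1); the other successors 3, 8 are not.

7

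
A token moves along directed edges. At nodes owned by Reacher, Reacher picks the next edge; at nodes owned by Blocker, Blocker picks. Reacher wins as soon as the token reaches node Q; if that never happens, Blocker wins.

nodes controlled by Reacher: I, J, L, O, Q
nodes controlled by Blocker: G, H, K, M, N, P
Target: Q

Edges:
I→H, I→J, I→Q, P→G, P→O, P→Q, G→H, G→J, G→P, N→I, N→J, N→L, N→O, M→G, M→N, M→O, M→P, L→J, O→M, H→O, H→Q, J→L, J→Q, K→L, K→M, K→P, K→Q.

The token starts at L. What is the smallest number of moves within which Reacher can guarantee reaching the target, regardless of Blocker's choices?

2

A0 = {Q}
A1: add {I, J} — I (Reacher) has I→Q; J (Reacher) has J→Q.
A2: add {L} — L (Reacher) has L→J.
A3 = A2; e.g. G (Blocker) can still go to H. Fixed point.
L enters the attractor at level 2, so Reacher can force the target in 2 moves from there.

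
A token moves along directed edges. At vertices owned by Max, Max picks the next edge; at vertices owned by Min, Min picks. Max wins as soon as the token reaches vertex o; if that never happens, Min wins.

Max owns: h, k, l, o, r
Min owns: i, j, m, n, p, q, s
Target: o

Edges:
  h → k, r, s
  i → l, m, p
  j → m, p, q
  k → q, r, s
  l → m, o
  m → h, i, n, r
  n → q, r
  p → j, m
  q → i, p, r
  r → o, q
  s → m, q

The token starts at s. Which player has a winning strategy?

Min

A0 = {o}
A1: add {l, r} — l (Max) has l→o; r (Max) has r→o.
A2: add {h, k} — h (Max) has h→r; k (Max) has k→r.
A3 = A2; e.g. i (Min) can still go to m. Fixed point.
s never enters the attractor, so Min can avoid the target forever.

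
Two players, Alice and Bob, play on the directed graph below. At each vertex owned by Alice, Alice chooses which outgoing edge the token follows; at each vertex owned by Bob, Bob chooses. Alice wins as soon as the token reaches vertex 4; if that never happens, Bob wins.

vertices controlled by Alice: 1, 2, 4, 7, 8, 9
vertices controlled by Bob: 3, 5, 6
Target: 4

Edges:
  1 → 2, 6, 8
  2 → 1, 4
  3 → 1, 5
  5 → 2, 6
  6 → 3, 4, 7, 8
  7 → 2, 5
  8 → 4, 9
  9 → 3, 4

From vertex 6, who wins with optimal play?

Bob

A0 = {4}
A1: add {2, 8, 9} — 2 (Alice) has 2→4; 8 (Alice) has 8→4; 9 (Alice) has 9→4.
A2: add {1, 7} — 1 (Alice) has 1→2; 7 (Alice) has 7→2.
A3 = A2; e.g. 3 (Bob) can still go to 5. Fixed point.
6 never enters the attractor, so Bob can avoid the target forever.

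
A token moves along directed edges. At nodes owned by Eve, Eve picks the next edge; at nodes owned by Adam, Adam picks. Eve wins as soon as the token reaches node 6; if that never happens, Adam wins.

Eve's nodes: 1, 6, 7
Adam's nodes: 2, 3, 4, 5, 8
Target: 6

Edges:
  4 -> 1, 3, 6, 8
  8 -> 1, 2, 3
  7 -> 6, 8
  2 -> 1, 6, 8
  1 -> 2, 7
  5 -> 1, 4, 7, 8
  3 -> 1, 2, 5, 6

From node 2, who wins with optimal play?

A0 = {6}
A1: add {7} — 7 (Eve) has 7→6.
A2: add {1} — 1 (Eve) has 1→7.
A3 = A2; e.g. 2 (Adam) can still go to 8. Fixed point.
2 never enters the attractor, so Adam can avoid the target forever.

Adam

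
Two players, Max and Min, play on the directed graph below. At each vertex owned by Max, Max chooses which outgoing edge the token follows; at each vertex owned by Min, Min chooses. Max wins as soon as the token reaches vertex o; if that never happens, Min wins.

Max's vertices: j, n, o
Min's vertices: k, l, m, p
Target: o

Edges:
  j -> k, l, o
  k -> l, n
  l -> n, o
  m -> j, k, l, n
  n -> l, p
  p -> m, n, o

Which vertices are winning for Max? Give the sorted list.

A0 = {o}
A1: add {j} — j (Max) has j→o.
A2 = A1; e.g. k (Min) can still go to l. Fixed point.
Max's winning region = {j, o}.

j, o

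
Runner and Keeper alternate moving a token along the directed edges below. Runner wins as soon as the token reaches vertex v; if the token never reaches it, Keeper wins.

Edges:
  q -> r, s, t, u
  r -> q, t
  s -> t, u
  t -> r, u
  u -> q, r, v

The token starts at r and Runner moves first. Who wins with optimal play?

Keeper

Track states (vertex, player-to-move).
A0 = {(v,Runner), (v,Keeper)}
A1: add {(u,Runner)}.
A2 = A1; e.g. (q,Runner) stays out. (r,Runner) never enters ⇒ Keeper avoids the target.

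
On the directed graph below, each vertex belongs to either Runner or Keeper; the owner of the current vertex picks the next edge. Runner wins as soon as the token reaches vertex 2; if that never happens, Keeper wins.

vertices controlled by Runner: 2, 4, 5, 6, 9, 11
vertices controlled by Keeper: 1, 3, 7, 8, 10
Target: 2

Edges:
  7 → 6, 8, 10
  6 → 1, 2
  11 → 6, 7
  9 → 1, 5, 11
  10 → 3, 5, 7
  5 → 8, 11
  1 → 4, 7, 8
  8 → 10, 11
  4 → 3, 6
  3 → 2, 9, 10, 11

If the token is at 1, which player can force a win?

A0 = {2}
A1: add {6} — 6 (Runner) has 6→2.
A2: add {4, 11} — 4 (Runner) has 4→6; 11 (Runner) has 11→6.
A3: add {5, 9} — 5 (Runner) has 5→11; 9 (Runner) has 9→11.
A4 = A3; e.g. 1 (Keeper) can still go to 7. Fixed point.
1 never enters the attractor, so Keeper can avoid the target forever.

Keeper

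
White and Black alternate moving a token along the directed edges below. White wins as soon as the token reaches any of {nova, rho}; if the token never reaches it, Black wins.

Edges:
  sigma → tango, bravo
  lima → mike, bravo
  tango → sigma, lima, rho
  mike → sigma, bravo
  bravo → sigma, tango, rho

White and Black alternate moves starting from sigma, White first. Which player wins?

Black

Track states (vertex, player-to-move).
A0 = {(nova,White), (nova,Black), (rho,White), (rho,Black)}
A1: add {(tango,White), (bravo,White)}.
A2: add {(sigma,Black)}.
A3: add {(mike,White)}.
A4: add {(lima,Black)}.
A5 = A4; e.g. (sigma,White) stays out. (sigma,White) never enters ⇒ Black avoids the target.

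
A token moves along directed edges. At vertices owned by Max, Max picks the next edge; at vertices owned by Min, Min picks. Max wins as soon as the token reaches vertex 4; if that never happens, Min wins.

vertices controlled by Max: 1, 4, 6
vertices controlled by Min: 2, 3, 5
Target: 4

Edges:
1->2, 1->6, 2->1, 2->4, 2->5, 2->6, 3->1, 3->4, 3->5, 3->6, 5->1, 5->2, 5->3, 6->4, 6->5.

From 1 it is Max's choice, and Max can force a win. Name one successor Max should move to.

6

A0 = {4}
A1: add {6} — 6 (Max) has 6→4.
A2: add {1} — 1 (Max) has 1→6.
A3 = A2; e.g. 2 (Min) can still go to 5. Fixed point.
From 1, successor 6 is in the attractor (rank 1); the other successor 2 is not.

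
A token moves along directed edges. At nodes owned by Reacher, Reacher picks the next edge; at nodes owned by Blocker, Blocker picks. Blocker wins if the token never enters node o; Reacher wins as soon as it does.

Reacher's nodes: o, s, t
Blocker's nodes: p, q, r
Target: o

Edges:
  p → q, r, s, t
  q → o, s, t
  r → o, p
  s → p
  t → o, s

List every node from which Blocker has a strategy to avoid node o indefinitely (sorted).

A0 = {o}
A1: add {t} — t (Reacher) has t→o.
A2 = A1; e.g. p (Blocker) can still go to q. Fixed point.
Reacher's attractor = {o, t}; Blocker avoids the target exactly from the complement.

p, q, r, s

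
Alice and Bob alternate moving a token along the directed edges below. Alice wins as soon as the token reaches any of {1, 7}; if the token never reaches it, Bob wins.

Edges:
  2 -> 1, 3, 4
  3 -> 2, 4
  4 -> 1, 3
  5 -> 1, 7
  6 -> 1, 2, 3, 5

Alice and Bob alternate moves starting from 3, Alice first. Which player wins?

Track states (vertex, player-to-move).
A0 = {(1,Alice), (1,Bob), (7,Alice), (7,Bob)}
A1: add {(2,Alice), (4,Alice), (5,Alice), (5,Bob), (6,Alice)}.
A2: add {(3,Bob)}.
A3 = A2; e.g. (2,Bob) stays out. (3,Alice) never enters ⇒ Bob avoids the target.

Bob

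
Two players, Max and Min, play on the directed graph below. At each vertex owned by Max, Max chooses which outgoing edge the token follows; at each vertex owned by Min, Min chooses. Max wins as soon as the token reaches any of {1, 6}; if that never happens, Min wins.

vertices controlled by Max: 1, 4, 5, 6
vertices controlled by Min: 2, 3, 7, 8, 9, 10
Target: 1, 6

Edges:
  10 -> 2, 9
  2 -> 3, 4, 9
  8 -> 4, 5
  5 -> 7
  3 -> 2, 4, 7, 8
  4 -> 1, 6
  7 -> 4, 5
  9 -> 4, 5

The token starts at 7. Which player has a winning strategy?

Min

A0 = {1, 6}
A1: add {4} — 4 (Max) has 4→1.
A2 = A1; e.g. 2 (Min) can still go to 3. Fixed point.
7 never enters the attractor, so Min can avoid the target forever.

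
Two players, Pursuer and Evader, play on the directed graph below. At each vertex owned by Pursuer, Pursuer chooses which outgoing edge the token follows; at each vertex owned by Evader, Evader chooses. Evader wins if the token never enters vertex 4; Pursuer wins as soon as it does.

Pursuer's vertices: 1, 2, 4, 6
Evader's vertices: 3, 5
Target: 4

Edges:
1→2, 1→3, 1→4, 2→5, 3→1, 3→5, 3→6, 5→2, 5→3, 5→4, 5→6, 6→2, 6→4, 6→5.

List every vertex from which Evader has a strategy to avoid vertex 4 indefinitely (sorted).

A0 = {4}
A1: add {1, 6} — 1 (Pursuer) has 1→4; 6 (Pursuer) has 6→4.
A2 = A1; e.g. 2 (Pursuer) has no edge into A1. Fixed point.
Pursuer's attractor = {1, 4, 6}; Evader avoids the target exactly from the complement.

2, 3, 5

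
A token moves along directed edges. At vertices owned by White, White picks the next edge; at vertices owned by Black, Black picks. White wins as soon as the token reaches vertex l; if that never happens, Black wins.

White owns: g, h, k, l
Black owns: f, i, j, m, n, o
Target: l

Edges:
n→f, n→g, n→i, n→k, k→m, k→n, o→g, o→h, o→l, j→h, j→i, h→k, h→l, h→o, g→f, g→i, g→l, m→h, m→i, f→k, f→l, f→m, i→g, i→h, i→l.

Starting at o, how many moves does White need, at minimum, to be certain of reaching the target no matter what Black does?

2

A0 = {l}
A1: add {g, h} — g (White) has g→l; h (White) has h→l.
A2: add {i, o} — i (Black): all of {g, h, l} already in; o (Black): all of {g, h, l} already in.
o enters the attractor at level 2, so White can force the target in 2 moves from there.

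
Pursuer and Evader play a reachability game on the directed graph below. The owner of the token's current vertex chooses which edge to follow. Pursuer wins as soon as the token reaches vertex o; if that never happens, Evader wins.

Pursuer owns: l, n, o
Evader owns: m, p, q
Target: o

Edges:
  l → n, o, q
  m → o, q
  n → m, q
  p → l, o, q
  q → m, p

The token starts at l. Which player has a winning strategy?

A0 = {o}
A1: add {l} — l (Pursuer) has l→o.
A2 = A1; e.g. m (Evader) can still go to q. Fixed point.
l ∈ A1, so Pursuer can force the target.

Pursuer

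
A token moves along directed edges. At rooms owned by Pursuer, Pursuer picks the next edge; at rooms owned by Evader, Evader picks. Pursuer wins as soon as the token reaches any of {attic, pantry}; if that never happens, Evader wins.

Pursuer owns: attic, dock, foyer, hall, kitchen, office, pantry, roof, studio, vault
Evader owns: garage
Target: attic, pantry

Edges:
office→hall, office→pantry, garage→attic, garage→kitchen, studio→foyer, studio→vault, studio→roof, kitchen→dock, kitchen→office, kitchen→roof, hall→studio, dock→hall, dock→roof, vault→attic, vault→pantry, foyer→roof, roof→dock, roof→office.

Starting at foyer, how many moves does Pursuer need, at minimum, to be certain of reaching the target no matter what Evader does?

3

A0 = {attic, pantry}
A1: add {office, vault} — vault (Pursuer) has vault→attic; office (Pursuer) has office→pantry.
A2: add {kitchen, roof, studio} — kitchen (Pursuer) has kitchen→office; roof (Pursuer) has roof→office; studio (Pursuer) has studio→vault.
A3: add {dock, foyer, garage, hall} — dock (Pursuer) has dock→roof; hall (Pursuer) has hall→studio; foyer (Pursuer) has foyer→roof; garage (Evader): all of {attic, kitchen} already in.
A3 = all vertices. Fixed point.
foyer enters the attractor at level 3, so Pursuer can force the target in 3 moves from there.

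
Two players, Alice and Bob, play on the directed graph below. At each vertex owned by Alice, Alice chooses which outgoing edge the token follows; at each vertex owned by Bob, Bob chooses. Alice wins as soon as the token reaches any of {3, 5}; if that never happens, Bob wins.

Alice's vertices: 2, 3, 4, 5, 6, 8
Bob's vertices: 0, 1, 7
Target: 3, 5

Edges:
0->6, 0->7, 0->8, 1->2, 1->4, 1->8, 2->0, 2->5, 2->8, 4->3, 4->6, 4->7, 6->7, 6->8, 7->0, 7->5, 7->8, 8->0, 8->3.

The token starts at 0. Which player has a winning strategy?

A0 = {3, 5}
A1: add {2, 4, 8} — 2 (Alice) has 2→5; 4 (Alice) has 4→3; 8 (Alice) has 8→3.
A2: add {1, 6} — 1 (Bob): all of {2, 4, 8} already in; 6 (Alice) has 6→8.
A3 = A2; e.g. 0 (Bob) can still go to 7. Fixed point.
0 never enters the attractor, so Bob can avoid the target forever.

Bob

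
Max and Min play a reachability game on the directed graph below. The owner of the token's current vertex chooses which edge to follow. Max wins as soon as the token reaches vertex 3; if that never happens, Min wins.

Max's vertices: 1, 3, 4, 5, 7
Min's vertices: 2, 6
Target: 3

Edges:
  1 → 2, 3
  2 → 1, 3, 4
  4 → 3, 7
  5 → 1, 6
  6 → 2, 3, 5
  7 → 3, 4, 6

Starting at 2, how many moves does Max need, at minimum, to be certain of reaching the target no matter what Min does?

2

A0 = {3}
A1: add {1, 4, 7} — 1 (Max) has 1→3; 4 (Max) has 4→3; 7 (Max) has 7→3.
A2: add {2, 5} — 2 (Min): all of {1, 3, 4} already in; 5 (Max) has 5→1.
2 enters the attractor at level 2, so Max can force the target in 2 moves from there.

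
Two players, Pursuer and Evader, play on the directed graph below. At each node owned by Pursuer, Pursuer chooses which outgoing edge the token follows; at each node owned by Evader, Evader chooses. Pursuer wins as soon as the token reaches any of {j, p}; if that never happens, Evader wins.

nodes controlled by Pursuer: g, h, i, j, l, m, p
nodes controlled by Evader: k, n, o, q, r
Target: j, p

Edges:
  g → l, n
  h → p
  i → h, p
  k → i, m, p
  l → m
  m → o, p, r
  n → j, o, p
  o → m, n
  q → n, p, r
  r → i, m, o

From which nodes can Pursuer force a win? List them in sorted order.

A0 = {j, p}
A1: add {h, i, m} — h (Pursuer) has h→p; i (Pursuer) has i→p; m (Pursuer) has m→p.
A2: add {k, l} — k (Evader): all of {i, m, p} already in; l (Pursuer) has l→m.
A3: add {g} — g (Pursuer) has g→l.
A4 = A3; e.g. n (Evader) can still go to o. Fixed point.
Pursuer's winning region = {g, h, i, j, k, l, m, p}.

g, h, i, j, k, l, m, p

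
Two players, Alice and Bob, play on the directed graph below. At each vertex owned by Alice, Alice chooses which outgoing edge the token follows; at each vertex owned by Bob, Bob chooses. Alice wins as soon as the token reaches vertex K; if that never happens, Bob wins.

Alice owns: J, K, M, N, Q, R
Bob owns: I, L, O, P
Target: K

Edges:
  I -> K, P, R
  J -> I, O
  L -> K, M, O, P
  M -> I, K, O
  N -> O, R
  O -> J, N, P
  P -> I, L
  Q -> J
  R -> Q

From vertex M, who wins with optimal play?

A0 = {K}
A1: add {M} — M (Alice) has M→K.
A2 = A1; e.g. I (Bob) can still go to P. Fixed point.
M ∈ A1, so Alice can force the target.

Alice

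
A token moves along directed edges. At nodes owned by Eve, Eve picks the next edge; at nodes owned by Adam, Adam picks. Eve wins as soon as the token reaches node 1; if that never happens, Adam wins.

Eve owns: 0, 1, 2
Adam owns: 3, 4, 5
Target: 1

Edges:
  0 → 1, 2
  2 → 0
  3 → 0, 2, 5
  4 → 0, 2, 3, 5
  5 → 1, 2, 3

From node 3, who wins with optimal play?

A0 = {1}
A1: add {0} — 0 (Eve) has 0→1.
A2: add {2} — 2 (Eve) has 2→0.
A3 = A2; e.g. 3 (Adam) can still go to 5. Fixed point.
3 never enters the attractor, so Adam can avoid the target forever.

Adam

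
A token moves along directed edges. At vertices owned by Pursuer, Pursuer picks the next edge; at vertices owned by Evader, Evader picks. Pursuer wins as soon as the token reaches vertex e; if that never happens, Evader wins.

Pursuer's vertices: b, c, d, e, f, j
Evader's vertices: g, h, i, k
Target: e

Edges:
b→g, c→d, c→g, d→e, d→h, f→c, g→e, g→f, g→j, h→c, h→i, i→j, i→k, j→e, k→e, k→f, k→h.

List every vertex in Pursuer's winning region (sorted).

b, c, d, e, f, g, j

A0 = {e}
A1: add {d, j} — d (Pursuer) has d→e; j (Pursuer) has j→e.
A2: add {c} — c (Pursuer) has c→d.
A3: add {f} — f (Pursuer) has f→c.
A4: add {g} — g (Evader): all of {e, f, j} already in.
A5: add {b} — b (Pursuer) has b→g.
A6 = A5; e.g. h (Evader) can still go to i. Fixed point.
Pursuer's winning region = {b, c, d, e, f, g, j}.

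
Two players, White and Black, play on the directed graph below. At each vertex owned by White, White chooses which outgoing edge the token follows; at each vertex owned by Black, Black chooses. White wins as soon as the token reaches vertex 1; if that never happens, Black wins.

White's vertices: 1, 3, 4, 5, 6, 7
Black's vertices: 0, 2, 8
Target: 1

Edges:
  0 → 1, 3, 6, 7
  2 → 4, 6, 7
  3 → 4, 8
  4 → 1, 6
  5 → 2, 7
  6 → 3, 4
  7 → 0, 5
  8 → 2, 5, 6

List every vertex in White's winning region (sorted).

1, 3, 4, 6

A0 = {1}
A1: add {4} — 4 (White) has 4→1.
A2: add {3, 6} — 3 (White) has 3→4; 6 (White) has 6→4.
A3 = A2; e.g. 0 (Black) can still go to 7. Fixed point.
White's winning region = {1, 3, 4, 6}.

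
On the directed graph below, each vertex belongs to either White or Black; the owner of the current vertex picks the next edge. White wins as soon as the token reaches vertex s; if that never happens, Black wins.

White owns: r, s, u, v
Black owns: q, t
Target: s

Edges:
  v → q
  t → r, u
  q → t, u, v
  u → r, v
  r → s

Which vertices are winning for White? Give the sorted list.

r, s, t, u

A0 = {s}
A1: add {r} — r (White) has r→s.
A2: add {u} — u (White) has u→r.
A3: add {t} — t (Black): all of {r, u} already in.
A4 = A3; e.g. q (Black) can still go to v. Fixed point.
White's winning region = {r, s, t, u}.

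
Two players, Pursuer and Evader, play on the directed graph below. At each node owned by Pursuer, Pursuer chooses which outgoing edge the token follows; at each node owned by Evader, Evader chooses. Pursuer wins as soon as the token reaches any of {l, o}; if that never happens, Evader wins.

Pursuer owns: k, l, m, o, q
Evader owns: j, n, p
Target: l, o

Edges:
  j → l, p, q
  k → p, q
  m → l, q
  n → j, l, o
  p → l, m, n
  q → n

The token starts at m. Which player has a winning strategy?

Pursuer

A0 = {l, o}
A1: add {m} — m (Pursuer) has m→l.
A2 = A1; e.g. j (Evader) can still go to p. Fixed point.
m ∈ A1, so Pursuer can force the target.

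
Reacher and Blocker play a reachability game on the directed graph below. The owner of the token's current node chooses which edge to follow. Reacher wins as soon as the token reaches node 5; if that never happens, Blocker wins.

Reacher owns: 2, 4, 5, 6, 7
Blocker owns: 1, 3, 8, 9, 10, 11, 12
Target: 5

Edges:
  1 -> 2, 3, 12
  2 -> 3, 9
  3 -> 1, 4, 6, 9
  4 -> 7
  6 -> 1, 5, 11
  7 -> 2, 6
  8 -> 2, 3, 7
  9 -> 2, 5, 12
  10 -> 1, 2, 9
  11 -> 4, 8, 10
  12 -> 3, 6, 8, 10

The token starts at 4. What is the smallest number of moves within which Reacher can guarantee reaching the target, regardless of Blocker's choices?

A0 = {5}
A1: add {6} — 6 (Reacher) has 6→5.
A2: add {7} — 7 (Reacher) has 7→6.
A3: add {4} — 4 (Reacher) has 4→7.
A4 = A3; e.g. 1 (Blocker) can still go to 2. Fixed point.
4 enters the attractor at level 3, so Reacher can force the target in 3 moves from there.

3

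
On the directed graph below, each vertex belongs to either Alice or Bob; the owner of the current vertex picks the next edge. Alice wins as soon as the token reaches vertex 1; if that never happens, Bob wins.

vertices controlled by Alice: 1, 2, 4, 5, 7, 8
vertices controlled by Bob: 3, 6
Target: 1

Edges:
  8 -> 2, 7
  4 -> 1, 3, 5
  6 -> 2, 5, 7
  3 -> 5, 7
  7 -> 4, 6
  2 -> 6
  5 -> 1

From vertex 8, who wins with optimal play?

A0 = {1}
A1: add {4, 5} — 4 (Alice) has 4→1; 5 (Alice) has 5→1.
A2: add {7} — 7 (Alice) has 7→4.
A3: add {3, 8} — 3 (Bob): all of {5, 7} already in; 8 (Alice) has 8→7.
A4 = A3; e.g. 2 (Alice) has no edge into A3. Fixed point.
8 ∈ A3, so Alice can force the target.

Alice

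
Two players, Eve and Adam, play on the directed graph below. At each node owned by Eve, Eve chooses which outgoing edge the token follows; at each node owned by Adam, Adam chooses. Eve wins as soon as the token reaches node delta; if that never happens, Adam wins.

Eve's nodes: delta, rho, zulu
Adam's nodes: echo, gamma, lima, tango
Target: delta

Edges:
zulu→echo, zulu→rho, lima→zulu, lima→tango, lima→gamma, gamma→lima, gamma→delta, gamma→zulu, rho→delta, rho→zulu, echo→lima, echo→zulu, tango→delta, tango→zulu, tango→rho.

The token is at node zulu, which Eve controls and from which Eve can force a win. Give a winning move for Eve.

rho

A0 = {delta}
A1: add {rho} — rho (Eve) has rho→delta.
A2: add {zulu} — zulu (Eve) has zulu→rho.
A3: add {tango} — tango (Adam): all of {delta, zulu, rho} already in.
A4 = A3; e.g. lima (Adam) can still go to gamma. Fixed point.
From zulu, successor rho is in the attractor (rank 1); the other successor echo is not.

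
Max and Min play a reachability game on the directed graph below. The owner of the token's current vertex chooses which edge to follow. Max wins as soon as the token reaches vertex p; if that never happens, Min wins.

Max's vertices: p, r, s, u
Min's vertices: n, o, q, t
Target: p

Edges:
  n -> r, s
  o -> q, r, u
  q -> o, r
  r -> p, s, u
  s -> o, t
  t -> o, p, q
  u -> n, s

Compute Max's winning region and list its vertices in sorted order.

p, r

A0 = {p}
A1: add {r} — r (Max) has r→p.
A2 = A1; e.g. n (Min) can still go to s. Fixed point.
Max's winning region = {p, r}.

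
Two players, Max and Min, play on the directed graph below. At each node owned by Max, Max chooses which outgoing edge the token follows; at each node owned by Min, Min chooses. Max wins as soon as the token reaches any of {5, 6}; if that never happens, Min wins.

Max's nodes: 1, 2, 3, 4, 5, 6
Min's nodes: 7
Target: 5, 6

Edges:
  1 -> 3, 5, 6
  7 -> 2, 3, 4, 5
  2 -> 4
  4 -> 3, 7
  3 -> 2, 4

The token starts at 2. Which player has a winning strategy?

Min

A0 = {5, 6}
A1: add {1} — 1 (Max) has 1→5.
A2 = A1; e.g. 2 (Max) has no edge into A1. Fixed point.
2 never enters the attractor, so Min can avoid the target forever.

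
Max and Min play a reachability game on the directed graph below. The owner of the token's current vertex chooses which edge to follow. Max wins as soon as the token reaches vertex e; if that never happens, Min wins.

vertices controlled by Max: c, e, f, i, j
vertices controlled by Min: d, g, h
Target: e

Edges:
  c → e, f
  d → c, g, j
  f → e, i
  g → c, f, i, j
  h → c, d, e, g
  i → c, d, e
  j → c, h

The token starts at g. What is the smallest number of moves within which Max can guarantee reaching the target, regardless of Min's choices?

A0 = {e}
A1: add {c, f, i} — c (Max) has c→e; f (Max) has f→e; i (Max) has i→e.
A2: add {j} — j (Max) has j→c.
A3: add {g} — g (Min): all of {c, f, i, j} already in.
g enters the attractor at level 3, so Max can force the target in 3 moves from there.

3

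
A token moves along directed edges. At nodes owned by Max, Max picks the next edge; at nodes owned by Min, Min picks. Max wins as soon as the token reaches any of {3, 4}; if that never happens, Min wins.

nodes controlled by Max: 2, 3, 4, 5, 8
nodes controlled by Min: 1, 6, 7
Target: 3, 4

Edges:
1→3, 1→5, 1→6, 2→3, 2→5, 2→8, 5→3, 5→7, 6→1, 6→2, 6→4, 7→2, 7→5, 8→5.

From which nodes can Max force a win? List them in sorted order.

2, 3, 4, 5, 7, 8

A0 = {3, 4}
A1: add {2, 5} — 2 (Max) has 2→3; 5 (Max) has 5→3.
A2: add {7, 8} — 7 (Min): all of {2, 5} already in; 8 (Max) has 8→5.
A3 = A2; e.g. 1 (Min) can still go to 6. Fixed point.
Max's winning region = {2, 3, 4, 5, 7, 8}.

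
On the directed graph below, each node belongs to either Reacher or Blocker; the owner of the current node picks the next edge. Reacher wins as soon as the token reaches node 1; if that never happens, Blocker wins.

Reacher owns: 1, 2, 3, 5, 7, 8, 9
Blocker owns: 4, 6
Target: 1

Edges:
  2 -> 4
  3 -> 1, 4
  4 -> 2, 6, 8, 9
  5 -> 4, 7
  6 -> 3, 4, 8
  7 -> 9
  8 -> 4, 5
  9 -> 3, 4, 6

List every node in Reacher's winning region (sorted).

1, 3, 5, 7, 8, 9

A0 = {1}
A1: add {3} — 3 (Reacher) has 3→1.
A2: add {9} — 9 (Reacher) has 9→3.
A3: add {7} — 7 (Reacher) has 7→9.
A4: add {5} — 5 (Reacher) has 5→7.
A5: add {8} — 8 (Reacher) has 8→5.
A6 = A5; e.g. 2 (Reacher) has no edge into A5. Fixed point.
Reacher's winning region = {1, 3, 5, 7, 8, 9}.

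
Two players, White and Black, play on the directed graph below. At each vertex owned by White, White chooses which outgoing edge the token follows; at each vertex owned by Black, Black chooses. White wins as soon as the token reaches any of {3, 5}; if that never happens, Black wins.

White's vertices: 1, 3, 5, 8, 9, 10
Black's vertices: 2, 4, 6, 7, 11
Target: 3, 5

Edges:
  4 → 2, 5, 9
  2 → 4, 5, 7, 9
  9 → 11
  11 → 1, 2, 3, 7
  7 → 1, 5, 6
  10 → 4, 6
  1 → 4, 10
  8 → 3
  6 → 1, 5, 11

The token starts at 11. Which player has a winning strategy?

A0 = {3, 5}
A1: add {8} — 8 (White) has 8→3.
A2 = A1; e.g. 1 (White) has no edge into A1. Fixed point.
11 never enters the attractor, so Black can avoid the target forever.

Black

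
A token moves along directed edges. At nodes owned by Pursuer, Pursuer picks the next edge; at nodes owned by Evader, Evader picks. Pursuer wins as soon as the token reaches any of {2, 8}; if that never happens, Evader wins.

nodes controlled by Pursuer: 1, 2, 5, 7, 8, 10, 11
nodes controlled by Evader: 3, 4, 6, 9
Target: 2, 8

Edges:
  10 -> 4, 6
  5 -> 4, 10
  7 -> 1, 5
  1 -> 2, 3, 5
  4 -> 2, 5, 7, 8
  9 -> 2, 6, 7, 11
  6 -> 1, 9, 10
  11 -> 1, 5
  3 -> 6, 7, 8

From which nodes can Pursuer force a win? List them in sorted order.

A0 = {2, 8}
A1: add {1} — 1 (Pursuer) has 1→2.
A2: add {7, 11} — 7 (Pursuer) has 7→1; 11 (Pursuer) has 11→1.
A3 = A2; e.g. 3 (Evader) can still go to 6. Fixed point.
Pursuer's winning region = {1, 2, 7, 8, 11}.

1, 2, 7, 8, 11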